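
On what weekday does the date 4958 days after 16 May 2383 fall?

May 16, 2383 is a Monday.
4958 mod 7 = 2, so 4958 days after a Monday is Monday + 2 = Wednesday.

Wednesday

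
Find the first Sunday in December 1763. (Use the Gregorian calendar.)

December 4, 1763

December 1, 1763 is a Thursday.
The first Sunday is therefore December 4 (3 days later).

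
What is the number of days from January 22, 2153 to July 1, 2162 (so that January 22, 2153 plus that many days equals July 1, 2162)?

Jan 22, 2153 → Jan 22, 2154: 365 days.
Jan 22, 2154 → Jan 22, 2155: 365 days.
Jan 22, 2155 → Jan 22, 2156: 365 days.
Jan 22, 2156 → Jan 22, 2157: 366 days (Feb 29, 2156 is in that span).
Jan 22, 2157 → Jan 22, 2158: 365 days.
Jan 22, 2158 → Jan 22, 2159: 365 days.
Jan 22, 2159 → Jan 22, 2160: 365 days.
Jan 22, 2160 → Jan 22, 2161: 366 days (Feb 29, 2160 is in that span).
Jan 22, 2161 → Jan 22, 2162: 365 days.
Jan 22, 2162 → Feb 22, 2162: 31 days (January has 31).
Feb 22, 2162 → Mar 22, 2162: 28 days (February has 28).
Mar 22, 2162 → Apr 22, 2162: 31 days (March has 31).
Apr 22, 2162 → May 22, 2162: 30 days (April has 30).
May 22, 2162 → Jun 22, 2162: 31 days (May has 31).
Jun 22, 2162 → Jul 1, 2162: 9 days.
Total: 3447 days.

3447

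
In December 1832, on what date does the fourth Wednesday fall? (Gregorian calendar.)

December 1, 1832 is a Saturday.
The first Wednesday is therefore December 5 (4 days later).
The fourth Wednesday is 5 + 3×7 = December 26.

December 26, 1832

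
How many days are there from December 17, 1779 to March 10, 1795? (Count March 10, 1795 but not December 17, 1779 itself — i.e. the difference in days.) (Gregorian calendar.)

Dec 17, 1779 → Dec 17, 1780: 366 days (Feb 29, 1780 is in that span).
Dec 17, 1780 → Dec 17, 1781: 365 days.
Dec 17, 1781 → Dec 17, 1782: 365 days.
Dec 17, 1782 → Dec 17, 1783: 365 days.
Dec 17, 1783 → Dec 17, 1784: 366 days (Feb 29, 1784 is in that span).
Dec 17, 1784 → Dec 17, 1785: 365 days.
Dec 17, 1785 → Dec 17, 1786: 365 days.
Dec 17, 1786 → Dec 17, 1787: 365 days.
Dec 17, 1787 → Dec 17, 1788: 366 days (Feb 29, 1788 is in that span).
Dec 17, 1788 → Dec 17, 1789: 365 days.
Dec 17, 1789 → Dec 17, 1790: 365 days.
Dec 17, 1790 → Dec 17, 1791: 365 days.
Dec 17, 1791 → Dec 17, 1792: 366 days (Feb 29, 1792 is in that span).
Dec 17, 1792 → Dec 17, 1793: 365 days.
Dec 17, 1793 → Dec 17, 1794: 365 days.
Dec 17, 1794 → Jan 17, 1795: 31 days (December has 31).
Jan 17, 1795 → Feb 17, 1795: 31 days (January has 31).
Feb 17, 1795 → Mar 10, 1795: 21 days.
Total: 5562 days.

5562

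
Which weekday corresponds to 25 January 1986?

Doomsday rule: the anchor day for the 1900s is Wednesday. For year 86: 86÷12 = 7 r 2, and 2÷4 = 0, so 7+2+0 = 9.
Wednesday + 9 ≡ Friday — that's 1986's doomsday.
In January the doomsday date is Jan 3 (1986 is not a leap year).
Jan 25 is 22 days after Jan 3; 22 mod 7 = 1, so Friday + 1 = Saturday.

Saturday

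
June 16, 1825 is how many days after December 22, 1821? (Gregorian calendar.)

1272

Dec 22, 1821 → Dec 22, 1822: 365 days.
Dec 22, 1822 → Dec 22, 1823: 365 days.
Dec 22, 1823 → Dec 22, 1824: 366 days (Feb 29, 1824 is in that span).
Dec 22, 1824 → Jan 22, 1825: 31 days (December has 31).
Jan 22, 1825 → Feb 22, 1825: 31 days (January has 31).
Feb 22, 1825 → Mar 22, 1825: 28 days (February has 28).
Mar 22, 1825 → Apr 22, 1825: 31 days (March has 31).
Apr 22, 1825 → May 22, 1825: 30 days (April has 30).
May 22, 1825 → Jun 16, 1825: 25 days.
Total: 1272 days.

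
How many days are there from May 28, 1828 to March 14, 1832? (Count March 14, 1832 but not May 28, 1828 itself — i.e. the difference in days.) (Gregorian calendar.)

1386

May 28, 1828 → May 28, 1829: 365 days.
May 28, 1829 → May 28, 1830: 365 days.
May 28, 1830 → May 28, 1831: 365 days.
May 28, 1831 → Jun 28, 1831: 31 days (May has 31).
Jun 28, 1831 → Jul 28, 1831: 30 days (June has 30).
Jul 28, 1831 → Aug 28, 1831: 31 days (July has 31).
Aug 28, 1831 → Sep 28, 1831: 31 days (August has 31).
Sep 28, 1831 → Oct 28, 1831: 30 days (September has 30).
Oct 28, 1831 → Nov 28, 1831: 31 days (October has 31).
Nov 28, 1831 → Dec 28, 1831: 30 days (November has 30).
Dec 28, 1831 → Jan 28, 1832: 31 days (December has 31).
Jan 28, 1832 → Feb 28, 1832: 31 days (January has 31).
Feb 28, 1832 → Mar 14, 1832: 15 days.
Total: 1386 days.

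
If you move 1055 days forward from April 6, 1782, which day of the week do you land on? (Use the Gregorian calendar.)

Apr 6, 1782 is a Saturday.
1055 mod 7 = 5, so 1055 days after a Saturday is Saturday + 5 = Thursday.

Thursday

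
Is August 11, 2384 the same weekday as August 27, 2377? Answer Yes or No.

From Aug 27, 2377 to Aug 11, 2384 is 2541 days.
2541 mod 7 = 0, so they are the same weekday.
(Aug 27, 2377 is a Saturday; Aug 11, 2384 is a Saturday.)

Yes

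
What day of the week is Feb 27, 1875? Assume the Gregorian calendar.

Saturday

Doomsday rule: the anchor day for the 1800s is Friday. For year 75: 75÷12 = 6 r 3, and 3÷4 = 0, so 6+3+0 = 9.
Friday + 9 ≡ Sunday — that's 1875's doomsday.
In February the doomsday date is Feb 28 (1875 is not a leap year).
Feb 27 is 1 day before Feb 28; 1 mod 7 = 1, so Sunday − 1 = Saturday.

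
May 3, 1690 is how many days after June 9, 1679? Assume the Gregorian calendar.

Jun 9, 1679 → Jun 9, 1680: 366 days (Feb 29, 1680 is in that span).
Jun 9, 1680 → Jun 9, 1681: 365 days.
Jun 9, 1681 → Jun 9, 1682: 365 days.
Jun 9, 1682 → Jun 9, 1683: 365 days.
Jun 9, 1683 → Jun 9, 1684: 366 days (Feb 29, 1684 is in that span).
Jun 9, 1684 → Jun 9, 1685: 365 days.
Jun 9, 1685 → Jun 9, 1686: 365 days.
Jun 9, 1686 → Jun 9, 1687: 365 days.
Jun 9, 1687 → Jun 9, 1688: 366 days (Feb 29, 1688 is in that span).
Jun 9, 1688 → Jun 9, 1689: 365 days.
Jun 9, 1689 → Jul 9, 1689: 30 days (June has 30).
Jul 9, 1689 → Aug 9, 1689: 31 days (July has 31).
Aug 9, 1689 → Sep 9, 1689: 31 days (August has 31).
Sep 9, 1689 → Oct 9, 1689: 30 days (September has 30).
Oct 9, 1689 → Nov 9, 1689: 31 days (October has 31).
Nov 9, 1689 → Dec 9, 1689: 30 days (November has 30).
Dec 9, 1689 → Jan 9, 1690: 31 days (December has 31).
Jan 9, 1690 → Feb 9, 1690: 31 days (January has 31).
Feb 9, 1690 → Mar 9, 1690: 28 days (February has 28).
Mar 9, 1690 → Apr 9, 1690: 31 days (March has 31).
Apr 9, 1690 → May 3, 1690: 24 days.
Total: 3981 days.

3981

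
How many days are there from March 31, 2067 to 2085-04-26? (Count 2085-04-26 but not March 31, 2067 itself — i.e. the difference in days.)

Mar 31, 2067 → Mar 31, 2068: 366 days (Feb 29, 2068 is in that span).
Mar 31, 2068 → Mar 31, 2069: 365 days.
Mar 31, 2069 → Mar 31, 2070: 365 days.
Mar 31, 2070 → Mar 31, 2071: 365 days.
Mar 31, 2071 → Mar 31, 2072: 366 days (Feb 29, 2072 is in that span).
Mar 31, 2072 → Mar 31, 2073: 365 days.
Mar 31, 2073 → Mar 31, 2074: 365 days.
Mar 31, 2074 → Mar 31, 2075: 365 days.
Mar 31, 2075 → Mar 31, 2076: 366 days (Feb 29, 2076 is in that span).
Mar 31, 2076 → Mar 31, 2077: 365 days.
Mar 31, 2077 → Mar 31, 2078: 365 days.
Mar 31, 2078 → Mar 31, 2079: 365 days.
Mar 31, 2079 → Mar 31, 2080: 366 days (Feb 29, 2080 is in that span).
Mar 31, 2080 → Mar 31, 2081: 365 days.
Mar 31, 2081 → Mar 31, 2082: 365 days.
Mar 31, 2082 → Mar 31, 2083: 365 days.
Mar 31, 2083 → Mar 31, 2084: 366 days (Feb 29, 2084 is in that span).
Mar 31, 2084 → Apr 30, 2084: 30 days (March has 31).
Apr 30, 2084 → May 30, 2084: 30 days (April has 30).
May 30, 2084 → Jun 30, 2084: 31 days (May has 31).
Jun 30, 2084 → Jul 30, 2084: 30 days (June has 30).
Jul 30, 2084 → Aug 30, 2084: 31 days (July has 31).
Aug 30, 2084 → Sep 30, 2084: 31 days (August has 31).
Sep 30, 2084 → Oct 30, 2084: 30 days (September has 30).
Oct 30, 2084 → Nov 30, 2084: 31 days (October has 31).
Nov 30, 2084 → Dec 30, 2084: 30 days (November has 30).
Dec 30, 2084 → Jan 30, 2085: 31 days (December has 31).
Jan 30, 2085 → Feb 28, 2085: 29 days (January has 31).
Feb 28, 2085 → Mar 28, 2085: 28 days (February has 28).
Mar 28, 2085 → Apr 26, 2085: 29 days.
Total: 6601 days.

6601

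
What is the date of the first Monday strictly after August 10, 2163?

August 15, 2163

Aug 10, 2163 is a Wednesday.
From Wednesday to the next Monday is 5 days.
Aug 10, 2163 + 5 = Aug 15, 2163.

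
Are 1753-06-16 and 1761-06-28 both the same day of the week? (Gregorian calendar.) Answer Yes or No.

From Jun 16, 1753 to Jun 28, 1761 is 2934 days.
2934 mod 7 = 1, so they are different weekdays.
(Jun 16, 1753 is a Saturday; Jun 28, 1761 is a Sunday.)

No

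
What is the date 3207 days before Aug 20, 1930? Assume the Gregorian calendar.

November 8, 1921

−365 (one year) → Aug 20, 1929 (2842 left).
−365 (one year) → Aug 20, 1928 (2477 left).
−366 (one year; includes Feb 29, 1928) → Aug 20, 1927 (2111 left).
−365 (one year) → Aug 20, 1926 (1746 left).
−365 (one year) → Aug 20, 1925 (1381 left).
−365 (one year) → Aug 20, 1924 (1016 left).
−366 (one year; includes Feb 29, 1924) → Aug 20, 1923 (650 left).
−365 (one year) → Aug 20, 1922 (285 left).
−20 → Jul 31, 1922 (end of Jul, 31 days; 265 left).
−31 → Jun 30, 1922 (end of Jun, 30 days; 234 left).
−30 → May 31, 1922 (end of May, 31 days; 204 left).
−31 → Apr 30, 1922 (end of Apr, 30 days; 173 left).
−30 → Mar 31, 1922 (end of Mar, 31 days; 143 left).
−31 → Feb 28, 1922 (end of Feb, 28 days; 112 left).
−28 → Jan 31, 1922 (end of Jan, 31 days; 84 left).
−31 → Dec 31, 1921 (end of Dec, 31 days; 53 left).
−31 → Nov 30, 1921 (end of Nov, 30 days; 22 left).
−22 → Nov 8, 1921.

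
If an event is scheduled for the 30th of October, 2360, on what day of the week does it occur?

Doomsday rule: the anchor day for the 2300s is Wednesday. For year 60: 60÷12 = 5 r 0, and 0÷4 = 0, so 5+0+0 = 5.
Wednesday + 5 ≡ Monday — that's 2360's doomsday.
In October the doomsday date is Oct 10.
Oct 30 is 20 days after Oct 10; 20 mod 7 = 6, so Monday + 6 = Sunday.

Sunday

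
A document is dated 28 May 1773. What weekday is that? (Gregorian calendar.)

Friday

Doomsday rule: the anchor day for the 1700s is Sunday. For year 73: 73÷12 = 6 r 1, and 1÷4 = 0, so 6+1+0 = 7.
Sunday + 7 ≡ Sunday — that's 1773's doomsday.
In May the doomsday date is May 9.
May 28 is 19 days after May 9; 19 mod 7 = 5, so Sunday + 5 = Friday.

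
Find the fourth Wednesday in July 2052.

July 1, 2052 is a Monday.
The first Wednesday is therefore July 3 (2 days later).
The fourth Wednesday is 3 + 3×7 = July 24.

July 24, 2052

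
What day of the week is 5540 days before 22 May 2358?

Monday

May 22, 2358 is a Thursday.
5540 mod 7 = 3, so 5540 days before a Thursday is Thursday − 3 = Monday.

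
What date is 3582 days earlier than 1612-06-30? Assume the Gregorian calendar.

September 9, 1602

−366 (one year; includes Feb 29, 1612) → Jun 30, 1611 (3216 left).
−365 (one year) → Jun 30, 1610 (2851 left).
−365 (one year) → Jun 30, 1609 (2486 left).
−365 (one year) → Jun 30, 1608 (2121 left).
−366 (one year; includes Feb 29, 1608) → Jun 30, 1607 (1755 left).
−365 (one year) → Jun 30, 1606 (1390 left).
−365 (one year) → Jun 30, 1605 (1025 left).
−365 (one year) → Jun 30, 1604 (660 left).
−366 (one year; includes Feb 29, 1604) → Jun 30, 1603 (294 left).
−30 → May 31, 1603 (end of May, 31 days; 264 left).
−31 → Apr 30, 1603 (end of Apr, 30 days; 233 left).
−30 → Mar 31, 1603 (end of Mar, 31 days; 203 left).
−31 → Feb 28, 1603 (end of Feb, 28 days; 172 left).
−28 → Jan 31, 1603 (end of Jan, 31 days; 144 left).
−31 → Dec 31, 1602 (end of Dec, 31 days; 113 left).
−31 → Nov 30, 1602 (end of Nov, 30 days; 82 left).
−30 → Oct 31, 1602 (end of Oct, 31 days; 52 left).
−31 → Sep 30, 1602 (end of Sep, 30 days; 21 left).
−21 → Sep 9, 1602.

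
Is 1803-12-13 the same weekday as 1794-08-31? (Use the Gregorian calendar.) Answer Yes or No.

From Aug 31, 1794 to Dec 13, 1803 is 3390 days.
3390 mod 7 = 2, so they are different weekdays.
(Aug 31, 1794 is a Sunday; Dec 13, 1803 is a Tuesday.)

No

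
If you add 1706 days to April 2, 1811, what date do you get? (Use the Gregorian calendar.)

+366 (one year; includes Feb 29, 1812) → Apr 2, 1812 (1340 left).
+365 (one year) → Apr 2, 1813 (975 left).
+365 (one year) → Apr 2, 1814 (610 left).
+365 (one year) → Apr 2, 1815 (245 left).
Apr has 30 days: +29 → May 1, 1815 (216 left).
May has 31 days: +31 → Jun 1, 1815 (185 left).
Jun has 30 days: +30 → Jul 1, 1815 (155 left).
Jul has 31 days: +31 → Aug 1, 1815 (124 left).
Aug has 31 days: +31 → Sep 1, 1815 (93 left).
Sep has 30 days: +30 → Oct 1, 1815 (63 left).
Oct has 31 days: +31 → Nov 1, 1815 (32 left).
Nov has 30 days: +30 → Dec 1, 1815 (2 left).
+2 → Dec 3, 1815.

December 3, 1815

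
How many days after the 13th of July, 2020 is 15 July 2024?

1463

Jul 13, 2020 → Jul 13, 2021: 365 days.
Jul 13, 2021 → Jul 13, 2022: 365 days.
Jul 13, 2022 → Jul 13, 2023: 365 days.
Jul 13, 2023 → Aug 13, 2023: 31 days (July has 31).
Aug 13, 2023 → Sep 13, 2023: 31 days (August has 31).
Sep 13, 2023 → Oct 13, 2023: 30 days (September has 30).
Oct 13, 2023 → Nov 13, 2023: 31 days (October has 31).
Nov 13, 2023 → Dec 13, 2023: 30 days (November has 30).
Dec 13, 2023 → Jan 13, 2024: 31 days (December has 31).
Jan 13, 2024 → Feb 13, 2024: 31 days (January has 31).
Feb 13, 2024 → Mar 13, 2024: 29 days (February has 29).
Mar 13, 2024 → Apr 13, 2024: 31 days (March has 31).
Apr 13, 2024 → May 13, 2024: 30 days (April has 30).
May 13, 2024 → Jun 13, 2024: 31 days (May has 31).
Jun 13, 2024 → Jul 13, 2024: 30 days (June has 30).
Jul 13, 2024 → Jul 15, 2024: 2 days.
Total: 1463 days.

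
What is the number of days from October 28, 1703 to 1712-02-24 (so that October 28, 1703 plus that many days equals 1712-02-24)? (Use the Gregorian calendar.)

Oct 28, 1703 → Oct 28, 1704: 366 days (Feb 29, 1704 is in that span).
Oct 28, 1704 → Oct 28, 1705: 365 days.
Oct 28, 1705 → Oct 28, 1706: 365 days.
Oct 28, 1706 → Oct 28, 1707: 365 days.
Oct 28, 1707 → Oct 28, 1708: 366 days (Feb 29, 1708 is in that span).
Oct 28, 1708 → Oct 28, 1709: 365 days.
Oct 28, 1709 → Oct 28, 1710: 365 days.
Oct 28, 1710 → Oct 28, 1711: 365 days.
Oct 28, 1711 → Nov 28, 1711: 31 days (October has 31).
Nov 28, 1711 → Dec 28, 1711: 30 days (November has 30).
Dec 28, 1711 → Jan 28, 1712: 31 days (December has 31).
Jan 28, 1712 → Feb 24, 1712: 27 days.
Total: 3041 days.

3041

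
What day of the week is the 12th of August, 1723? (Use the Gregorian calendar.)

Doomsday rule: the anchor day for the 1700s is Sunday. For year 23: 23÷12 = 1 r 11, and 11÷4 = 2, so 1+11+2 = 14.
Sunday + 14 ≡ Sunday — that's 1723's doomsday.
In August the doomsday date is Aug 8.
Aug 12 is 4 days after Aug 8; 4 mod 7 = 4, so Sunday + 4 = Thursday.

Thursday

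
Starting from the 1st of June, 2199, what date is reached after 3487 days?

December 18, 2208

+365 (one year) → Jun 1, 2200 (3122 left).
+365 (one year) → Jun 1, 2201 (2757 left).
+365 (one year) → Jun 1, 2202 (2392 left).
+365 (one year) → Jun 1, 2203 (2027 left).
+366 (one year; includes Feb 29, 2204) → Jun 1, 2204 (1661 left).
+365 (one year) → Jun 1, 2205 (1296 left).
+365 (one year) → Jun 1, 2206 (931 left).
+365 (one year) → Jun 1, 2207 (566 left).
+366 (one year; includes Feb 29, 2208) → Jun 1, 2208 (200 left).
Jun has 30 days: +30 → Jul 1, 2208 (170 left).
Jul has 31 days: +31 → Aug 1, 2208 (139 left).
Aug has 31 days: +31 → Sep 1, 2208 (108 left).
Sep has 30 days: +30 → Oct 1, 2208 (78 left).
Oct has 31 days: +31 → Nov 1, 2208 (47 left).
Nov has 30 days: +30 → Dec 1, 2208 (17 left).
+17 → Dec 18, 2208.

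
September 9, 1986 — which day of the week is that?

Doomsday rule: the anchor day for the 1900s is Wednesday. For year 86: 86÷12 = 7 r 2, and 2÷4 = 0, so 7+2+0 = 9.
Wednesday + 9 ≡ Friday — that's 1986's doomsday.
In September the doomsday date is Sep 5.
Sep 9 is 4 days after Sep 5; 4 mod 7 = 4, so Friday + 4 = Tuesday.

Tuesday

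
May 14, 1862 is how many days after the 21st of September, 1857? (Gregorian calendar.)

Sep 21, 1857 → Sep 21, 1858: 365 days.
Sep 21, 1858 → Sep 21, 1859: 365 days.
Sep 21, 1859 → Sep 21, 1860: 366 days (Feb 29, 1860 is in that span).
Sep 21, 1860 → Sep 21, 1861: 365 days.
Sep 21, 1861 → Oct 21, 1861: 30 days (September has 30).
Oct 21, 1861 → Nov 21, 1861: 31 days (October has 31).
Nov 21, 1861 → Dec 21, 1861: 30 days (November has 30).
Dec 21, 1861 → Jan 21, 1862: 31 days (December has 31).
Jan 21, 1862 → Feb 21, 1862: 31 days (January has 31).
Feb 21, 1862 → Mar 21, 1862: 28 days (February has 28).
Mar 21, 1862 → Apr 21, 1862: 31 days (March has 31).
Apr 21, 1862 → May 14, 1862: 23 days.
Total: 1696 days.

1696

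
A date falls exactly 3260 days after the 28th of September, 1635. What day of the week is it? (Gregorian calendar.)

First find the weekday of Sep 28, 1635. Doomsday rule: the anchor day for the 1600s is Tuesday. For year 35: 35÷12 = 2 r 11, and 11÷4 = 2, so 2+11+2 = 15.
Tuesday + 15 ≡ Wednesday — that's 1635's doomsday.
In September the doomsday date is Sep 5.
Sep 28 is 23 days after Sep 5; 23 mod 7 = 2, so Wednesday + 2 = Friday.
3260 mod 7 = 5, so 3260 days after a Friday is Friday + 5 = Wednesday.

Wednesday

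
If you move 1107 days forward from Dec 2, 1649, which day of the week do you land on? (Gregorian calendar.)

Friday

Dec 2, 1649 is a Thursday.
1107 mod 7 = 1, so 1107 days after a Thursday is Thursday + 1 = Friday.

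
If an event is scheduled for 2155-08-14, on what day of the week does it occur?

Thursday

Doomsday rule: the anchor day for the 2100s is Sunday. For year 55: 55÷12 = 4 r 7, and 7÷4 = 1, so 4+7+1 = 12.
Sunday + 12 ≡ Friday — that's 2155's doomsday.
In August the doomsday date is Aug 8.
Aug 14 is 6 days after Aug 8; 6 mod 7 = 6, so Friday + 6 = Thursday.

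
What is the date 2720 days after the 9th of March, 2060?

August 20, 2067

+365 (one year) → Mar 9, 2061 (2355 left).
+365 (one year) → Mar 9, 2062 (1990 left).
+365 (one year) → Mar 9, 2063 (1625 left).
+366 (one year; includes Feb 29, 2064) → Mar 9, 2064 (1259 left).
+365 (one year) → Mar 9, 2065 (894 left).
+365 (one year) → Mar 9, 2066 (529 left).
+365 (one year) → Mar 9, 2067 (164 left).
Mar has 31 days: +23 → Apr 1, 2067 (141 left).
Apr has 30 days: +30 → May 1, 2067 (111 left).
May has 31 days: +31 → Jun 1, 2067 (80 left).
Jun has 30 days: +30 → Jul 1, 2067 (50 left).
Jul has 31 days: +31 → Aug 1, 2067 (19 left).
+19 → Aug 20, 2067.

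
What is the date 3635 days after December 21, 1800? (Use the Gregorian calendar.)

December 4, 1810

+365 (one year) → Dec 21, 1801 (3270 left).
+365 (one year) → Dec 21, 1802 (2905 left).
+365 (one year) → Dec 21, 1803 (2540 left).
+366 (one year; includes Feb 29, 1804) → Dec 21, 1804 (2174 left).
+365 (one year) → Dec 21, 1805 (1809 left).
+365 (one year) → Dec 21, 1806 (1444 left).
+365 (one year) → Dec 21, 1807 (1079 left).
+366 (one year; includes Feb 29, 1808) → Dec 21, 1808 (713 left).
+365 (one year) → Dec 21, 1809 (348 left).
Dec has 31 days: +11 → Jan 1, 1810 (337 left).
Jan has 31 days: +31 → Feb 1, 1810 (306 left).
Feb has 28 days: +28 → Mar 1, 1810 (278 left).
Mar has 31 days: +31 → Apr 1, 1810 (247 left).
Apr has 30 days: +30 → May 1, 1810 (217 left).
May has 31 days: +31 → Jun 1, 1810 (186 left).
Jun has 30 days: +30 → Jul 1, 1810 (156 left).
Jul has 31 days: +31 → Aug 1, 1810 (125 left).
Aug has 31 days: +31 → Sep 1, 1810 (94 left).
Sep has 30 days: +30 → Oct 1, 1810 (64 left).
Oct has 31 days: +31 → Nov 1, 1810 (33 left).
Nov has 30 days: +30 → Dec 1, 1810 (3 left).
+3 → Dec 4, 1810.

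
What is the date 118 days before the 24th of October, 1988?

June 28, 1988

−24 → Sep 30, 1988 (end of Sep, 30 days; 94 left).
−30 → Aug 31, 1988 (end of Aug, 31 days; 64 left).
−31 → Jul 31, 1988 (end of Jul, 31 days; 33 left).
−31 → Jun 30, 1988 (end of Jun, 30 days; 2 left).
−2 → Jun 28, 1988.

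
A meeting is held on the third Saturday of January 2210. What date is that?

January 1, 2210 is a Monday.
The first Saturday is therefore January 6 (5 days later).
The third Saturday is 6 + 2×7 = January 20.

January 20, 2210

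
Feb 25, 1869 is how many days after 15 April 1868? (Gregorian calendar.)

Apr 15, 1868 → May 15, 1868: 30 days (April has 30).
May 15, 1868 → Jun 15, 1868: 31 days (May has 31).
Jun 15, 1868 → Jul 15, 1868: 30 days (June has 30).
Jul 15, 1868 → Aug 15, 1868: 31 days (July has 31).
Aug 15, 1868 → Sep 15, 1868: 31 days (August has 31).
Sep 15, 1868 → Oct 15, 1868: 30 days (September has 30).
Oct 15, 1868 → Nov 15, 1868: 31 days (October has 31).
Nov 15, 1868 → Dec 15, 1868: 30 days (November has 30).
Dec 15, 1868 → Jan 15, 1869: 31 days (December has 31).
Jan 15, 1869 → Feb 15, 1869: 31 days (January has 31).
Feb 15, 1869 → Feb 25, 1869: 10 days.
Total: 316 days.

316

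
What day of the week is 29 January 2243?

January 1, 2243 is a Sunday.
Jan 1, 2243 → Jan 29, 2243: 28 days.
Total: 28 days.
28 mod 7 = 0, so Sunday + 0 = Sunday.

Sunday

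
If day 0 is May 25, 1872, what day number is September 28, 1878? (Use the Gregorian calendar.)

2317

May 25, 1872 → May 25, 1873: 365 days.
May 25, 1873 → May 25, 1874: 365 days.
May 25, 1874 → May 25, 1875: 365 days.
May 25, 1875 → May 25, 1876: 366 days (Feb 29, 1876 is in that span).
May 25, 1876 → May 25, 1877: 365 days.
May 25, 1877 → May 25, 1878: 365 days.
May 25, 1878 → Jun 25, 1878: 31 days (May has 31).
Jun 25, 1878 → Jul 25, 1878: 30 days (June has 30).
Jul 25, 1878 → Aug 25, 1878: 31 days (July has 31).
Aug 25, 1878 → Sep 25, 1878: 31 days (August has 31).
Sep 25, 1878 → Sep 28, 1878: 3 days.
Total: 2317 days.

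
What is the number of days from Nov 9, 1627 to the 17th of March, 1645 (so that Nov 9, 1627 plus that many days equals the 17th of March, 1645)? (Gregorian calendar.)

Nov 9, 1627 → Nov 9, 1628: 366 days (Feb 29, 1628 is in that span).
Nov 9, 1628 → Nov 9, 1629: 365 days.
Nov 9, 1629 → Nov 9, 1630: 365 days.
Nov 9, 1630 → Nov 9, 1631: 365 days.
Nov 9, 1631 → Nov 9, 1632: 366 days (Feb 29, 1632 is in that span).
Nov 9, 1632 → Nov 9, 1633: 365 days.
Nov 9, 1633 → Nov 9, 1634: 365 days.
Nov 9, 1634 → Nov 9, 1635: 365 days.
Nov 9, 1635 → Nov 9, 1636: 366 days (Feb 29, 1636 is in that span).
Nov 9, 1636 → Nov 9, 1637: 365 days.
Nov 9, 1637 → Nov 9, 1638: 365 days.
Nov 9, 1638 → Nov 9, 1639: 365 days.
Nov 9, 1639 → Nov 9, 1640: 366 days (Feb 29, 1640 is in that span).
Nov 9, 1640 → Nov 9, 1641: 365 days.
Nov 9, 1641 → Nov 9, 1642: 365 days.
Nov 9, 1642 → Nov 9, 1643: 365 days.
Nov 9, 1643 → Nov 9, 1644: 366 days (Feb 29, 1644 is in that span).
Nov 9, 1644 → Dec 9, 1644: 30 days (November has 30).
Dec 9, 1644 → Jan 9, 1645: 31 days (December has 31).
Jan 9, 1645 → Feb 9, 1645: 31 days (January has 31).
Feb 9, 1645 → Mar 9, 1645: 28 days (February has 28).
Mar 9, 1645 → Mar 17, 1645: 8 days.
Total: 6338 days.

6338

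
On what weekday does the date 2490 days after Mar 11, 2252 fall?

Tuesday

First find the weekday of Mar 11, 2252. Doomsday rule: the anchor day for the 2200s is Friday. For year 52: 52÷12 = 4 r 4, and 4÷4 = 1, so 4+4+1 = 9.
Friday + 9 ≡ Sunday — that's 2252's doomsday.
In March the doomsday date is Mar 14.
Mar 11 is 3 days before Mar 14; 3 mod 7 = 3, so Sunday − 3 = Thursday.
2490 mod 7 = 5, so 2490 days after a Thursday is Thursday + 5 = Tuesday.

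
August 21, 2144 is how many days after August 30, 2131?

4740

Aug 30, 2131 → Aug 30, 2132: 366 days (Feb 29, 2132 is in that span).
Aug 30, 2132 → Aug 30, 2133: 365 days.
Aug 30, 2133 → Aug 30, 2134: 365 days.
Aug 30, 2134 → Aug 30, 2135: 365 days.
Aug 30, 2135 → Aug 30, 2136: 366 days (Feb 29, 2136 is in that span).
Aug 30, 2136 → Aug 30, 2137: 365 days.
Aug 30, 2137 → Aug 30, 2138: 365 days.
Aug 30, 2138 → Aug 30, 2139: 365 days.
Aug 30, 2139 → Aug 30, 2140: 366 days (Feb 29, 2140 is in that span).
Aug 30, 2140 → Aug 30, 2141: 365 days.
Aug 30, 2141 → Aug 30, 2142: 365 days.
Aug 30, 2142 → Aug 30, 2143: 365 days.
Aug 30, 2143 → Sep 30, 2143: 31 days (August has 31).
Sep 30, 2143 → Oct 30, 2143: 30 days (September has 30).
Oct 30, 2143 → Nov 30, 2143: 31 days (October has 31).
Nov 30, 2143 → Dec 30, 2143: 30 days (November has 30).
Dec 30, 2143 → Jan 30, 2144: 31 days (December has 31).
Jan 30, 2144 → Feb 29, 2144: 30 days (January has 31).
Feb 29, 2144 → Mar 29, 2144: 29 days (February has 29).
Mar 29, 2144 → Apr 29, 2144: 31 days (March has 31).
Apr 29, 2144 → May 29, 2144: 30 days (April has 30).
May 29, 2144 → Jun 29, 2144: 31 days (May has 31).
Jun 29, 2144 → Jul 29, 2144: 30 days (June has 30).
Jul 29, 2144 → Aug 21, 2144: 23 days.
Total: 4740 days.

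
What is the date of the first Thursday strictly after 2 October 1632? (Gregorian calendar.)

October 7, 1632

Oct 2, 1632 is a Saturday.
From Saturday to the next Thursday is 5 days.
Oct 2, 1632 + 5 = Oct 7, 1632.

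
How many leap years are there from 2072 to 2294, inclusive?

Multiples of 4 in [2072,2294]: 56.
Of those, multiples of 100: 2 (not leap unless ÷400).
Multiples of 400: 0.
Leap years = 56 − 2 + 0 = 54.

54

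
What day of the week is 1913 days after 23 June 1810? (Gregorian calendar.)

Jun 23, 1810 is a Saturday.
1913 mod 7 = 2, so 1913 days after a Saturday is Saturday + 2 = Monday.

Monday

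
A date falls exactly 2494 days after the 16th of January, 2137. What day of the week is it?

Jan 16, 2137 is a Wednesday.
2494 mod 7 = 2, so 2494 days after a Wednesday is Wednesday + 2 = Friday.

Friday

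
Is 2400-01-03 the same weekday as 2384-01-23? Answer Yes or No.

From Jan 23, 2384 to Jan 3, 2400 is 5824 days.
5824 mod 7 = 0, so they are the same weekday.
(Jan 23, 2384 is a Monday; Jan 3, 2400 is a Monday.)

Yes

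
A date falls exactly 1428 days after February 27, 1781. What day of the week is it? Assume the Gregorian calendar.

Tuesday

First find the weekday of Feb 27, 1781. Doomsday rule: the anchor day for the 1700s is Sunday. For year 81: 81÷12 = 6 r 9, and 9÷4 = 2, so 6+9+2 = 17.
Sunday + 17 ≡ Wednesday — that's 1781's doomsday.
In February the doomsday date is Feb 28 (1781 is not a leap year).
Feb 27 is 1 day before Feb 28; 1 mod 7 = 1, so Wednesday − 1 = Tuesday.
1428 mod 7 = 0, so 1428 days after a Tuesday is Tuesday + 0 = Tuesday.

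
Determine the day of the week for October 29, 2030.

Tuesday

January 1, 2030 is a Tuesday.
Jan 1, 2030 → Feb 1, 2030: 31 days (January has 31).
Feb 1, 2030 → Mar 1, 2030: 28 days (February has 28).
Mar 1, 2030 → Apr 1, 2030: 31 days (March has 31).
Apr 1, 2030 → May 1, 2030: 30 days (April has 30).
May 1, 2030 → Jun 1, 2030: 31 days (May has 31).
Jun 1, 2030 → Jul 1, 2030: 30 days (June has 30).
Jul 1, 2030 → Aug 1, 2030: 31 days (July has 31).
Aug 1, 2030 → Sep 1, 2030: 31 days (August has 31).
Sep 1, 2030 → Oct 1, 2030: 30 days (September has 30).
Oct 1, 2030 → Oct 29, 2030: 28 days.
Total: 301 days.
301 mod 7 = 0, so Tuesday + 0 = Tuesday.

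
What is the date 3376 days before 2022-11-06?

August 9, 2013

−365 (one year) → Nov 6, 2021 (3011 left).
−365 (one year) → Nov 6, 2020 (2646 left).
−366 (one year; includes Feb 29, 2020) → Nov 6, 2019 (2280 left).
−365 (one year) → Nov 6, 2018 (1915 left).
−365 (one year) → Nov 6, 2017 (1550 left).
−365 (one year) → Nov 6, 2016 (1185 left).
−366 (one year; includes Feb 29, 2016) → Nov 6, 2015 (819 left).
−365 (one year) → Nov 6, 2014 (454 left).
−365 (one year) → Nov 6, 2013 (89 left).
−6 → Oct 31, 2013 (end of Oct, 31 days; 83 left).
−31 → Sep 30, 2013 (end of Sep, 30 days; 52 left).
−30 → Aug 31, 2013 (end of Aug, 31 days; 22 left).
−22 → Aug 9, 2013.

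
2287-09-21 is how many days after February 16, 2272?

5696

Feb 16, 2272 → Feb 16, 2273: 366 days (Feb 29, 2272 is in that span).
Feb 16, 2273 → Feb 16, 2274: 365 days.
Feb 16, 2274 → Feb 16, 2275: 365 days.
Feb 16, 2275 → Feb 16, 2276: 365 days.
Feb 16, 2276 → Feb 16, 2277: 366 days (Feb 29, 2276 is in that span).
Feb 16, 2277 → Feb 16, 2278: 365 days.
Feb 16, 2278 → Feb 16, 2279: 365 days.
Feb 16, 2279 → Feb 16, 2280: 365 days.
Feb 16, 2280 → Feb 16, 2281: 366 days (Feb 29, 2280 is in that span).
Feb 16, 2281 → Feb 16, 2282: 365 days.
Feb 16, 2282 → Feb 16, 2283: 365 days.
Feb 16, 2283 → Feb 16, 2284: 365 days.
Feb 16, 2284 → Feb 16, 2285: 366 days (Feb 29, 2284 is in that span).
Feb 16, 2285 → Feb 16, 2286: 365 days.
Feb 16, 2286 → Feb 16, 2287: 365 days.
Feb 16, 2287 → Mar 16, 2287: 28 days (February has 28).
Mar 16, 2287 → Apr 16, 2287: 31 days (March has 31).
Apr 16, 2287 → May 16, 2287: 30 days (April has 30).
May 16, 2287 → Jun 16, 2287: 31 days (May has 31).
Jun 16, 2287 → Jul 16, 2287: 30 days (June has 30).
Jul 16, 2287 → Aug 16, 2287: 31 days (July has 31).
Aug 16, 2287 → Sep 16, 2287: 31 days (August has 31).
Sep 16, 2287 → Sep 21, 2287: 5 days.
Total: 5696 days.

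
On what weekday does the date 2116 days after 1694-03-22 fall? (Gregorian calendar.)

Mar 22, 1694 is a Monday.
2116 mod 7 = 2, so 2116 days after a Monday is Monday + 2 = Wednesday.

Wednesday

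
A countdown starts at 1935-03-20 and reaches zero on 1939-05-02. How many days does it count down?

1504

Mar 20, 1935 → Mar 20, 1936: 366 days (Feb 29, 1936 is in that span).
Mar 20, 1936 → Mar 20, 1937: 365 days.
Mar 20, 1937 → Mar 20, 1938: 365 days.
Mar 20, 1938 → Mar 20, 1939: 365 days.
Mar 20, 1939 → Apr 20, 1939: 31 days (March has 31).
Apr 20, 1939 → May 2, 1939: 12 days.
Total: 1504 days.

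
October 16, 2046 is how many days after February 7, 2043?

1347

Feb 7, 2043 → Feb 7, 2044: 365 days.
Feb 7, 2044 → Feb 7, 2045: 366 days (Feb 29, 2044 is in that span).
Feb 7, 2045 → Feb 7, 2046: 365 days.
Feb 7, 2046 → Mar 7, 2046: 28 days (February has 28).
Mar 7, 2046 → Apr 7, 2046: 31 days (March has 31).
Apr 7, 2046 → May 7, 2046: 30 days (April has 30).
May 7, 2046 → Jun 7, 2046: 31 days (May has 31).
Jun 7, 2046 → Jul 7, 2046: 30 days (June has 30).
Jul 7, 2046 → Aug 7, 2046: 31 days (July has 31).
Aug 7, 2046 → Sep 7, 2046: 31 days (August has 31).
Sep 7, 2046 → Oct 7, 2046: 30 days (September has 30).
Oct 7, 2046 → Oct 16, 2046: 9 days.
Total: 1347 days.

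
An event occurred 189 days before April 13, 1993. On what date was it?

−13 → Mar 31, 1993 (end of Mar, 31 days; 176 left).
−31 → Feb 28, 1993 (end of Feb, 28 days; 145 left).
−28 → Jan 31, 1993 (end of Jan, 31 days; 117 left).
−31 → Dec 31, 1992 (end of Dec, 31 days; 86 left).
−31 → Nov 30, 1992 (end of Nov, 30 days; 55 left).
−30 → Oct 31, 1992 (end of Oct, 31 days; 25 left).
−25 → Oct 6, 1992.

October 6, 1992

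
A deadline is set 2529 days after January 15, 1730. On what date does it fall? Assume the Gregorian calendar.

December 18, 1736

+365 (one year) → Jan 15, 1731 (2164 left).
+365 (one year) → Jan 15, 1732 (1799 left).
+366 (one year; includes Feb 29, 1732) → Jan 15, 1733 (1433 left).
+365 (one year) → Jan 15, 1734 (1068 left).
+365 (one year) → Jan 15, 1735 (703 left).
+365 (one year) → Jan 15, 1736 (338 left).
Jan has 31 days: +17 → Feb 1, 1736 (321 left).
Feb has 29 days: +29 → Mar 1, 1736 (292 left).
Mar has 31 days: +31 → Apr 1, 1736 (261 left).
Apr has 30 days: +30 → May 1, 1736 (231 left).
May has 31 days: +31 → Jun 1, 1736 (200 left).
Jun has 30 days: +30 → Jul 1, 1736 (170 left).
Jul has 31 days: +31 → Aug 1, 1736 (139 left).
Aug has 31 days: +31 → Sep 1, 1736 (108 left).
Sep has 30 days: +30 → Oct 1, 1736 (78 left).
Oct has 31 days: +31 → Nov 1, 1736 (47 left).
Nov has 30 days: +30 → Dec 1, 1736 (17 left).
+17 → Dec 18, 1736.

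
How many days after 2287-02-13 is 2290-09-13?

1308

Feb 13, 2287 → Feb 13, 2288: 365 days.
Feb 13, 2288 → Feb 13, 2289: 366 days (Feb 29, 2288 is in that span).
Feb 13, 2289 → Feb 13, 2290: 365 days.
Feb 13, 2290 → Mar 13, 2290: 28 days (February has 28).
Mar 13, 2290 → Apr 13, 2290: 31 days (March has 31).
Apr 13, 2290 → May 13, 2290: 30 days (April has 30).
May 13, 2290 → Jun 13, 2290: 31 days (May has 31).
Jun 13, 2290 → Jul 13, 2290: 30 days (June has 30).
Jul 13, 2290 → Aug 13, 2290: 31 days (July has 31).
Aug 13, 2290 → Sep 13, 2290: 31 days.
Total: 1308 days.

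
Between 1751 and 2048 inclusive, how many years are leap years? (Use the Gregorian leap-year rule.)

73

Multiples of 4 in [1751,2048]: 75.
Of those, multiples of 100: 3 (not leap unless ÷400).
Multiples of 400: 1.
Leap years = 75 − 3 + 1 = 73.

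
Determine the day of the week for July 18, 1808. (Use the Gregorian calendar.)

January 1, 1808 is a Friday.
Jan 1, 1808 → Feb 1, 1808: 31 days (January has 31).
Feb 1, 1808 → Mar 1, 1808: 29 days (February has 29).
Mar 1, 1808 → Apr 1, 1808: 31 days (March has 31).
Apr 1, 1808 → May 1, 1808: 30 days (April has 30).
May 1, 1808 → Jun 1, 1808: 31 days (May has 31).
Jun 1, 1808 → Jul 1, 1808: 30 days (June has 30).
Jul 1, 1808 → Jul 18, 1808: 17 days.
Total: 199 days.
199 mod 7 = 3, so Friday + 3 = Monday.

Monday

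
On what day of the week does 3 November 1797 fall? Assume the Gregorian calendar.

Doomsday rule: the anchor day for the 1700s is Sunday. For year 97: 97÷12 = 8 r 1, and 1÷4 = 0, so 8+1+0 = 9.
Sunday + 9 ≡ Tuesday — that's 1797's doomsday.
In November the doomsday date is Nov 7.
Nov 3 is 4 days before Nov 7; 4 mod 7 = 4, so Tuesday − 4 = Friday.

Friday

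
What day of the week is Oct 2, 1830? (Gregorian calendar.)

January 1, 1830 is a Friday.
Jan 1, 1830 → Feb 1, 1830: 31 days (January has 31).
Feb 1, 1830 → Mar 1, 1830: 28 days (February has 28).
Mar 1, 1830 → Apr 1, 1830: 31 days (March has 31).
Apr 1, 1830 → May 1, 1830: 30 days (April has 30).
May 1, 1830 → Jun 1, 1830: 31 days (May has 31).
Jun 1, 1830 → Jul 1, 1830: 30 days (June has 30).
Jul 1, 1830 → Aug 1, 1830: 31 days (July has 31).
Aug 1, 1830 → Sep 1, 1830: 31 days (August has 31).
Sep 1, 1830 → Oct 1, 1830: 30 days (September has 30).
Oct 1, 1830 → Oct 2, 1830: 1 days.
Total: 274 days.
274 mod 7 = 1, so Friday + 1 = Saturday.

Saturday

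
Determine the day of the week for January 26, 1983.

Wednesday

Doomsday rule: the anchor day for the 1900s is Wednesday. For year 83: 83÷12 = 6 r 11, and 11÷4 = 2, so 6+11+2 = 19.
Wednesday + 19 ≡ Monday — that's 1983's doomsday.
In January the doomsday date is Jan 3 (1983 is not a leap year).
Jan 26 is 23 days after Jan 3; 23 mod 7 = 2, so Monday + 2 = Wednesday.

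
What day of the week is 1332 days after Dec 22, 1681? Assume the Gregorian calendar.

First find the weekday of Dec 22, 1681. Doomsday rule: the anchor day for the 1600s is Tuesday. For year 81: 81÷12 = 6 r 9, and 9÷4 = 2, so 6+9+2 = 17.
Tuesday + 17 ≡ Friday — that's 1681's doomsday.
In December the doomsday date is Dec 12.
Dec 22 is 10 days after Dec 12; 10 mod 7 = 3, so Friday + 3 = Monday.
1332 mod 7 = 2, so 1332 days after a Monday is Monday + 2 = Wednesday.

Wednesday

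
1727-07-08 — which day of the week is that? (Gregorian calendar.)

Doomsday rule: the anchor day for the 1700s is Sunday. For year 27: 27÷12 = 2 r 3, and 3÷4 = 0, so 2+3+0 = 5.
Sunday + 5 ≡ Friday — that's 1727's doomsday.
In July the doomsday date is Jul 11.
Jul 8 is 3 days before Jul 11; 3 mod 7 = 3, so Friday − 3 = Tuesday.

Tuesday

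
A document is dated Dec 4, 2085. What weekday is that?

Doomsday rule: the anchor day for the 2000s is Tuesday. For year 85: 85÷12 = 7 r 1, and 1÷4 = 0, so 7+1+0 = 8.
Tuesday + 8 ≡ Wednesday — that's 2085's doomsday.
In December the doomsday date is Dec 12.
Dec 4 is 8 days before Dec 12; 8 mod 7 = 1, so Wednesday − 1 = Tuesday.

Tuesday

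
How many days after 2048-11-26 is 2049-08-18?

265

Nov 26, 2048 → Dec 26, 2048: 30 days (November has 30).
Dec 26, 2048 → Jan 26, 2049: 31 days (December has 31).
Jan 26, 2049 → Feb 26, 2049: 31 days (January has 31).
Feb 26, 2049 → Mar 26, 2049: 28 days (February has 28).
Mar 26, 2049 → Apr 26, 2049: 31 days (March has 31).
Apr 26, 2049 → May 26, 2049: 30 days (April has 30).
May 26, 2049 → Jun 26, 2049: 31 days (May has 31).
Jun 26, 2049 → Jul 26, 2049: 30 days (June has 30).
Jul 26, 2049 → Aug 18, 2049: 23 days.
Total: 265 days.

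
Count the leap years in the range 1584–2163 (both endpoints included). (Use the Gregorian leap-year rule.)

141

Multiples of 4 in [1584,2163]: 145.
Of those, multiples of 100: 6 (not leap unless ÷400).
Multiples of 400: 2.
Leap years = 145 − 6 + 2 = 141.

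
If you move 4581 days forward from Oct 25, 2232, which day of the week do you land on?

Sunday

Oct 25, 2232 is a Thursday.
4581 mod 7 = 3, so 4581 days after a Thursday is Thursday + 3 = Sunday.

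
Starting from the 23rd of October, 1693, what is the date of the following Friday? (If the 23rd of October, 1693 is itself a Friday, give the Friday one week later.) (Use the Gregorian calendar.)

Oct 23, 1693 is a Friday.
From Friday to the next Friday is 7 days.
Oct 23, 1693 + 7 = Oct 30, 1693.

October 30, 1693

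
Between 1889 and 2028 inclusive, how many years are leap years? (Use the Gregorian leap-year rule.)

34

Multiples of 4 in [1889,2028]: 35.
Of those, multiples of 100: 2 (not leap unless ÷400).
Multiples of 400: 1.
Leap years = 35 − 2 + 1 = 34.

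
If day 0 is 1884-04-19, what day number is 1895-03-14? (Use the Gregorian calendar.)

3981

Apr 19, 1884 → Apr 19, 1885: 365 days.
Apr 19, 1885 → Apr 19, 1886: 365 days.
Apr 19, 1886 → Apr 19, 1887: 365 days.
Apr 19, 1887 → Apr 19, 1888: 366 days (Feb 29, 1888 is in that span).
Apr 19, 1888 → Apr 19, 1889: 365 days.
Apr 19, 1889 → Apr 19, 1890: 365 days.
Apr 19, 1890 → Apr 19, 1891: 365 days.
Apr 19, 1891 → Apr 19, 1892: 366 days (Feb 29, 1892 is in that span).
Apr 19, 1892 → Apr 19, 1893: 365 days.
Apr 19, 1893 → Apr 19, 1894: 365 days.
Apr 19, 1894 → May 19, 1894: 30 days (April has 30).
May 19, 1894 → Jun 19, 1894: 31 days (May has 31).
Jun 19, 1894 → Jul 19, 1894: 30 days (June has 30).
Jul 19, 1894 → Aug 19, 1894: 31 days (July has 31).
Aug 19, 1894 → Sep 19, 1894: 31 days (August has 31).
Sep 19, 1894 → Oct 19, 1894: 30 days (September has 30).
Oct 19, 1894 → Nov 19, 1894: 31 days (October has 31).
Nov 19, 1894 → Dec 19, 1894: 30 days (November has 30).
Dec 19, 1894 → Jan 19, 1895: 31 days (December has 31).
Jan 19, 1895 → Feb 19, 1895: 31 days (January has 31).
Feb 19, 1895 → Mar 14, 1895: 23 days.
Total: 3981 days.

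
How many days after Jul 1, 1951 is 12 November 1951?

Jul 1, 1951 → Aug 1, 1951: 31 days (July has 31).
Aug 1, 1951 → Sep 1, 1951: 31 days (August has 31).
Sep 1, 1951 → Oct 1, 1951: 30 days (September has 30).
Oct 1, 1951 → Nov 1, 1951: 31 days (October has 31).
Nov 1, 1951 → Nov 12, 1951: 11 days.
Total: 134 days.

134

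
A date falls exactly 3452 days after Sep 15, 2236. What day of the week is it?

Friday

First find the weekday of Sep 15, 2236. Doomsday rule: the anchor day for the 2200s is Friday. For year 36: 36÷12 = 3 r 0, and 0÷4 = 0, so 3+0+0 = 3.
Friday + 3 ≡ Monday — that's 2236's doomsday.
In September the doomsday date is Sep 5.
Sep 15 is 10 days after Sep 5; 10 mod 7 = 3, so Monday + 3 = Thursday.
3452 mod 7 = 1, so 3452 days after a Thursday is Thursday + 1 = Friday.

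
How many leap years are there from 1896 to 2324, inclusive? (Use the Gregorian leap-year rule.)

Multiples of 4 in [1896,2324]: 108.
Of those, multiples of 100: 5 (not leap unless ÷400).
Multiples of 400: 1.
Leap years = 108 − 5 + 1 = 104.

104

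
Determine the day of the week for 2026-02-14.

January 1, 2026 is a Thursday.
Jan 1, 2026 → Feb 1, 2026: 31 days (January has 31).
Feb 1, 2026 → Feb 14, 2026: 13 days.
Total: 44 days.
44 mod 7 = 2, so Thursday + 2 = Saturday.

Saturday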